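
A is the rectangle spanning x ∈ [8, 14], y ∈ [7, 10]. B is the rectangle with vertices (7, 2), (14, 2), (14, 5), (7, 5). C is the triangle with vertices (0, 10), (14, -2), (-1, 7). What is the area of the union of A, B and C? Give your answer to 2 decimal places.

By inclusion–exclusion:
Individual areas: |A| = 18, |B| = 21, |C| = 27.
|A∩B| = 0 (no overlap).
|A∩C| = 0.
|B∩C| = 2.3.
|A∩B∩C| = 0.
|A ∪ B ∪ C| = 66 − 2.3 + 0 = 63.70.

63.70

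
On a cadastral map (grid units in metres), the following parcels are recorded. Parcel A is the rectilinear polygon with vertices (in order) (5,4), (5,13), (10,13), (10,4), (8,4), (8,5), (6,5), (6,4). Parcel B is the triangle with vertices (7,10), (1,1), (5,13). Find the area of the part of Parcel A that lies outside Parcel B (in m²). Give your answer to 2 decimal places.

|Parcel A| = 43, |Parcel A∩Parcel B| = 6.
|Parcel A ∖ Parcel B| = |Parcel A| − |Parcel A∩Parcel B| = 43 − 6 = 37.00.

37.00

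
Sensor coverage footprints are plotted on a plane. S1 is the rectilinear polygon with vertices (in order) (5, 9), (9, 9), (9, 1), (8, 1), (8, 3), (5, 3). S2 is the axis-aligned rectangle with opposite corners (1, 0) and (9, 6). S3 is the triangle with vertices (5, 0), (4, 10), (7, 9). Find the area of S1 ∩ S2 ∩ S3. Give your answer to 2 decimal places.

3.00

The intersection is the polygon with vertices (5,3), (5,6), (6.333,6), (5.667,3).
By the shoelace formula its area is 3.00.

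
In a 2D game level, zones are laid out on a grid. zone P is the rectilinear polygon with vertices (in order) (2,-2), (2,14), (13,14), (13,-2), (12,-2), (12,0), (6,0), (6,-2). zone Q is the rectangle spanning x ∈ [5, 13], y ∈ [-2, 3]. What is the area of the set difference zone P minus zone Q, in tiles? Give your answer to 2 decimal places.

|zone P| = 164, |zone P∩zone Q| = 28.
|zone P ∖ zone Q| = |zone P| − |zone P∩zone Q| = 164 − 28 = 136.00.

136.00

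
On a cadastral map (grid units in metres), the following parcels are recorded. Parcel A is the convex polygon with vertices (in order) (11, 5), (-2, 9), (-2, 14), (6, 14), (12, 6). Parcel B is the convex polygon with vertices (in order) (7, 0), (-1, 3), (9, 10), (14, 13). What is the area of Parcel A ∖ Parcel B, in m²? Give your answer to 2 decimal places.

|Parcel A| = 75.5, |Parcel A∩Parcel B| = 14.8962.
|Parcel A ∖ Parcel B| = |Parcel A| − |Parcel A∩Parcel B| = 75.5 − 14.8962 = 60.60.

60.60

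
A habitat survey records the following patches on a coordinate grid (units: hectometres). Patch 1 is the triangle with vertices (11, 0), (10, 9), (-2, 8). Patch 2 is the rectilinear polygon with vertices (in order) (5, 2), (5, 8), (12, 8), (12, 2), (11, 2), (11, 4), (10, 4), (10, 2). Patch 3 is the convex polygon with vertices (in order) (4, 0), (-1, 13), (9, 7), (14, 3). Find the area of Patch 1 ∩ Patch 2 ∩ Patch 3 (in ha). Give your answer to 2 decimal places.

26.35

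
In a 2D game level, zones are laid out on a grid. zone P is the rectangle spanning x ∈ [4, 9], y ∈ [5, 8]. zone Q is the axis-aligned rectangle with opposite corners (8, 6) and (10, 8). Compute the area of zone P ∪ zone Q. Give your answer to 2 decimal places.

17.00

By inclusion–exclusion:
Individual areas: |zone P| = 15, |zone Q| = 4.
|zone P∩zone Q|: x∈[8,9], y∈[6,8] → 1·2 = 2.
|zone P ∪ zone Q| = 19 − 2 = 17.00.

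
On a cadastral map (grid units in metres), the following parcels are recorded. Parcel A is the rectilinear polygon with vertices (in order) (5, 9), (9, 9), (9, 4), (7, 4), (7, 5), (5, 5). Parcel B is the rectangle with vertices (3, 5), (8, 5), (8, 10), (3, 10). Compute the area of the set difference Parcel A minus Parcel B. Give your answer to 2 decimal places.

|Parcel A| = 18, |Parcel A∩Parcel B| = 12.
|Parcel A ∖ Parcel B| = |Parcel A| − |Parcel A∩Parcel B| = 18 − 12 = 6.00.

6.00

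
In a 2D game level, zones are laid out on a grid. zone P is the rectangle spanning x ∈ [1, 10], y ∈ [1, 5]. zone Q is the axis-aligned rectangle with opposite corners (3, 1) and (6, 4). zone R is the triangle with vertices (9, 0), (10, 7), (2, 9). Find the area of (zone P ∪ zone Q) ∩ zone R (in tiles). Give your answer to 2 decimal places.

11.05

The region (zone P ∪ zone Q) ∩ zone R is the polygon with vertices (9.714,5), (9.143,1), (8.222,1), (5.111,5).
By the shoelace formula its area is 11.05.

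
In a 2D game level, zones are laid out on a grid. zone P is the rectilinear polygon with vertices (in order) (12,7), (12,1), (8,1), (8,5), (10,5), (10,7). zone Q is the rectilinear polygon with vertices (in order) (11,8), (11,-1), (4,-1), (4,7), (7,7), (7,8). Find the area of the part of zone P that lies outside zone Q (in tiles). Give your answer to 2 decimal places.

|zone P| = 20, |zone P∩zone Q| = 14.
|zone P ∖ zone Q| = |zone P| − |zone P∩zone Q| = 20 − 14 = 6.00.

6.00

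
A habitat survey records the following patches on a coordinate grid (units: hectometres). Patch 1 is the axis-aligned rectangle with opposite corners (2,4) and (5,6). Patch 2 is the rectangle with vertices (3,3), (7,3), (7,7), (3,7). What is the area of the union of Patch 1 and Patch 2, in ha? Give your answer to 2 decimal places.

By inclusion–exclusion:
Individual areas: |Patch 1| = 6, |Patch 2| = 16.
|Patch 1∩Patch 2|: x∈[3,5], y∈[4,6] → 2·2 = 4.
|Patch 1 ∪ Patch 2| = 22 − 4 = 18.00.

18.00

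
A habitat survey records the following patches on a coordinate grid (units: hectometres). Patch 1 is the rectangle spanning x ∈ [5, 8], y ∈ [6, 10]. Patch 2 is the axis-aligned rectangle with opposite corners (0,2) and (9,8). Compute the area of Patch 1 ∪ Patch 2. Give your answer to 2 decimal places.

60.00

By inclusion–exclusion:
Individual areas: |Patch 1| = 12, |Patch 2| = 54.
|Patch 1∩Patch 2|: x∈[5,8], y∈[6,8] → 3·2 = 6.
|Patch 1 ∪ Patch 2| = 66 − 6 = 60.00.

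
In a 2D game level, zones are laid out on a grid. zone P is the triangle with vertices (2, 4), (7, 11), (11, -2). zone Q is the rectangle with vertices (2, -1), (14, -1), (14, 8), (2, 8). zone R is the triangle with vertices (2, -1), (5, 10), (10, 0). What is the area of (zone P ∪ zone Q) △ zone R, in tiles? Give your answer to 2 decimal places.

|zone P ∪ zone Q| = 113.1951.
|(zone P ∪ zone Q) ∩ zone R| = 41.4924.
|(zone P ∪ zone Q) △ zone R| = 113.1951 + 42.5 − 82.9847 = 72.71.

72.71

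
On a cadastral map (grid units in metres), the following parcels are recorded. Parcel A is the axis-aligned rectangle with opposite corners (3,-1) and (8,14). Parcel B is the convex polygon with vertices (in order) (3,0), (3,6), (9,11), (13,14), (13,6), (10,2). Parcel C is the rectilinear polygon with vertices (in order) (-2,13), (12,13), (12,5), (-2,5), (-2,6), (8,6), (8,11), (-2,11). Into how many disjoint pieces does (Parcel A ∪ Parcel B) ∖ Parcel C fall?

(Parcel A ∪ Parcel B) ∖ Parcel C splits into 3 disjoint pieces (area 48.2381, area 25, area 5).

3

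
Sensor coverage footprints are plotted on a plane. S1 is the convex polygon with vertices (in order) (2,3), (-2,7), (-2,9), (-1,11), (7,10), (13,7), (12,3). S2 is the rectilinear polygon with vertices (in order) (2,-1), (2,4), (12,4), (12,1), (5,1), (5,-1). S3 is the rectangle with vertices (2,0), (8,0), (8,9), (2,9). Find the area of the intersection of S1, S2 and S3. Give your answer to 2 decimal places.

The intersection is the polygon with vertices (2,4), (8,4), (8,3), (2,3).
By the shoelace formula its area is 6.00.

6.00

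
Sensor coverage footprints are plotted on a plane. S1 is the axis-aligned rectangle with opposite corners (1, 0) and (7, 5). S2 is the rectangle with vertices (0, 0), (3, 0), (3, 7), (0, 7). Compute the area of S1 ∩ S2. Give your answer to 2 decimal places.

10.00

|S1∩S2|: x∈[1,3], y∈[0,5] → 2·5 = 10.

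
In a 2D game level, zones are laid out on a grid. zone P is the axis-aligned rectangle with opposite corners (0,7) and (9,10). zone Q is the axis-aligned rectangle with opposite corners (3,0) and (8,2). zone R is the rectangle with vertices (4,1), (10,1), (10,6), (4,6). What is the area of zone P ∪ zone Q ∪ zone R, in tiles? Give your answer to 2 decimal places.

63.00

By inclusion–exclusion:
Individual areas: |zone P| = 27, |zone Q| = 10, |zone R| = 30.
|zone P∩zone Q| = 0 (no overlap).
|zone P∩zone R| = 0 (no overlap).
|zone Q∩zone R|: x∈[4,8], y∈[1,2] → 4·1 = 4.
|zone P∩zone Q∩zone R| = 0.
|zone P ∪ zone Q ∪ zone R| = 67 − 4 + 0 = 63.00.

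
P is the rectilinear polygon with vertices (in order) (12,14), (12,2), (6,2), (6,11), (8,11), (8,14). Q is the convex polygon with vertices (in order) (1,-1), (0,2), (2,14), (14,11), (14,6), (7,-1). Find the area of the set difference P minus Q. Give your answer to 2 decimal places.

|P| = 66, |P∩Q| = 56.
|P ∖ Q| = |P| − |P∩Q| = 66 − 56 = 10.00.

10.00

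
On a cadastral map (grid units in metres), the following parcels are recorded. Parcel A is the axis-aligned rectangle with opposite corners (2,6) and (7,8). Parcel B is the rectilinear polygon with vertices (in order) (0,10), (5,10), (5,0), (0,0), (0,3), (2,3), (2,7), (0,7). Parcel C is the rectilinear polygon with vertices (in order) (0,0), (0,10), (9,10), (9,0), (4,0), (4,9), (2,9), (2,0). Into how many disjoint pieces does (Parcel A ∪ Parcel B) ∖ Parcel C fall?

(Parcel A ∪ Parcel B) ∖ Parcel C is a single connected region.

1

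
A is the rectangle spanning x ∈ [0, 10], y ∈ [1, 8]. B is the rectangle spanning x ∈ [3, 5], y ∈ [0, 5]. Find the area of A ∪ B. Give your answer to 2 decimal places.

By inclusion–exclusion:
Individual areas: |A| = 70, |B| = 10.
|A∩B|: x∈[3,5], y∈[1,5] → 2·4 = 8.
|A ∪ B| = 80 − 8 = 72.00.

72.00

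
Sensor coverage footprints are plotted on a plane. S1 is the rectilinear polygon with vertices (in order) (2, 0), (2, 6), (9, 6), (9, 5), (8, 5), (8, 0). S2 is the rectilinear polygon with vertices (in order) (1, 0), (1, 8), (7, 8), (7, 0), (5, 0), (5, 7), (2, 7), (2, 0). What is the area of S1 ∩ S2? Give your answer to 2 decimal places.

12.00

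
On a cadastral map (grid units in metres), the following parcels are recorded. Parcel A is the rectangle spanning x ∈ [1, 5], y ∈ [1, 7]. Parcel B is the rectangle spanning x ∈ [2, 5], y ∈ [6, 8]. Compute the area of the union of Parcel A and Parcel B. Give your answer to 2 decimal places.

27.00

By inclusion–exclusion:
Individual areas: |Parcel A| = 24, |Parcel B| = 6.
|Parcel A∩Parcel B|: x∈[2,5], y∈[6,7] → 3·1 = 3.
|Parcel A ∪ Parcel B| = 30 − 3 = 27.00.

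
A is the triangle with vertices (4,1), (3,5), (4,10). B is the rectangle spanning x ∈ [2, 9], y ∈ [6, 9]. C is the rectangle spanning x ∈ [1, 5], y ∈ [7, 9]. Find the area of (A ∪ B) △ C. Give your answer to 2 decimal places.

|A ∪ B| = 24.
|(A ∪ B) ∩ C| = 6.
|(A ∪ B) △ C| = 24 + 8 − 12 = 20.00.

20.00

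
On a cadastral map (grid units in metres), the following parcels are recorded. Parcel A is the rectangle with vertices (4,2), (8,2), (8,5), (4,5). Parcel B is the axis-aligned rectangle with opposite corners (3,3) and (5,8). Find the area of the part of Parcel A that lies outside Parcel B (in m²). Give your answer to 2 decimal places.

|Parcel A∩Parcel B|: x∈[4,5], y∈[3,5] → 1·2 = 2.
|Parcel A| = 12.
|Parcel A ∖ Parcel B| = |Parcel A| − |Parcel A∩Parcel B| = 12 − 2 = 10.00.

10.00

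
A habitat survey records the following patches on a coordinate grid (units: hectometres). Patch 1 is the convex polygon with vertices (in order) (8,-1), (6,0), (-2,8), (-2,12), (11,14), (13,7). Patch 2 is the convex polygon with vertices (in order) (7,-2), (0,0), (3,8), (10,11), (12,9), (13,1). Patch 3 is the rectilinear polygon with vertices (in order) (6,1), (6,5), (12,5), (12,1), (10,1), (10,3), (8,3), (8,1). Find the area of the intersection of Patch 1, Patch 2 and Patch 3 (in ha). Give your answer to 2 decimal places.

14.45

The intersection is the polygon with vertices (10,2.2), (10,3), (8,3), (8,1), (6,1), (6,5), (11.75,5).
By the shoelace formula its area is 14.45.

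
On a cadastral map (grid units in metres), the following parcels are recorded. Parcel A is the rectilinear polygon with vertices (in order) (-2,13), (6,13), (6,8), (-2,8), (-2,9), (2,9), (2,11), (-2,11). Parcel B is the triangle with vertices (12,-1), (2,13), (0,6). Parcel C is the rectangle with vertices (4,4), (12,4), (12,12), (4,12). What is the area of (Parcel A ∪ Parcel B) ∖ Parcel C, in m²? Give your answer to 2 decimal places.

|Parcel A ∪ Parcel B| = 70.2143.
|(Parcel A ∪ Parcel B) ∩ Parcel C| = 20.
|(Parcel A ∪ Parcel B) ∖ Parcel C| = 70.2143 − 20 = 50.21.

50.21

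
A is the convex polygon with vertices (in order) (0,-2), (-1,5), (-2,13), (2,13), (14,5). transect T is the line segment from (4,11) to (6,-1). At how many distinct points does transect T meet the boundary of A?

1

The segment meets the boundary at (5.692,0.846).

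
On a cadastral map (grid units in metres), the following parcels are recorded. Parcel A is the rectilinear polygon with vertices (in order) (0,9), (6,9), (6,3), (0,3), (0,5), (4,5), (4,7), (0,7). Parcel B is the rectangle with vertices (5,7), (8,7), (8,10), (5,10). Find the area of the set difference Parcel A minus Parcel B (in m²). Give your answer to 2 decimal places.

|Parcel A| = 28, |Parcel A∩Parcel B| = 2.
|Parcel A ∖ Parcel B| = |Parcel A| − |Parcel A∩Parcel B| = 28 − 2 = 26.00.

26.00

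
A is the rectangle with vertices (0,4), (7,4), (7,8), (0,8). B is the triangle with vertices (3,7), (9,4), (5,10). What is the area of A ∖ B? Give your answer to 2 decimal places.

20.67

|A| = 28, |A∩B| = 7.3333.
|A ∖ B| = |A| − |A∩B| = 28 − 7.3333 = 20.67.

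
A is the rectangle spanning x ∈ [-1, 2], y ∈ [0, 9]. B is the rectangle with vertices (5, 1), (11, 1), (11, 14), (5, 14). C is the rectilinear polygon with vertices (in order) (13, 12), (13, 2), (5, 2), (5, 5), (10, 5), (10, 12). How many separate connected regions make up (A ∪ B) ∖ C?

3

(A ∪ B) ∖ C splits into 3 disjoint pieces (area 27, area 6, area 47).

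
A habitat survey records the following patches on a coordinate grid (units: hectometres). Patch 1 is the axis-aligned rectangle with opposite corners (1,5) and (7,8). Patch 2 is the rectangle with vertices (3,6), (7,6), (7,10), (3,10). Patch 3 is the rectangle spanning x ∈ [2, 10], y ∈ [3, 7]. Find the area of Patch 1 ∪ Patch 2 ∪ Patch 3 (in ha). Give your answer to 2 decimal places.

48.00

By inclusion–exclusion:
Individual areas: |Patch 1| = 18, |Patch 2| = 16, |Patch 3| = 32.
|Patch 1∩Patch 2|: x∈[3,7], y∈[6,8] → 4·2 = 8.
|Patch 1∩Patch 3|: x∈[2,7], y∈[5,7] → 5·2 = 10.
|Patch 2∩Patch 3|: x∈[3,7], y∈[6,7] → 4·1 = 4.
|Patch 1∩Patch 2∩Patch 3| = 4.
|Patch 1 ∪ Patch 2 ∪ Patch 3| = 66 − 22 + 4 = 48.00.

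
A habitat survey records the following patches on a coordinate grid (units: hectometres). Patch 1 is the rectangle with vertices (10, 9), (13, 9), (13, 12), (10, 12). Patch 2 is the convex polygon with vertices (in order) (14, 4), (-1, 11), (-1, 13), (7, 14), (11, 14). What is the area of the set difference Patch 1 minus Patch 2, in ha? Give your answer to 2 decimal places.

2.85

|Patch 1| = 9, |Patch 1∩Patch 2| = 6.15.
|Patch 1 ∖ Patch 2| = |Patch 1| − |Patch 1∩Patch 2| = 9 − 6.15 = 2.85.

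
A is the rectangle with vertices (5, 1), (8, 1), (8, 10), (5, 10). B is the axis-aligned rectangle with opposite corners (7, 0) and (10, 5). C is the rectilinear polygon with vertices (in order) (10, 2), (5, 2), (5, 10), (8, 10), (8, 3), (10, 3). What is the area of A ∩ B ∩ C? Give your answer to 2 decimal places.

The intersection is the polygon with vertices (7,5), (8,5), (8,3), (8,2), (7,2).
By the shoelace formula its area is 3.00.

3.00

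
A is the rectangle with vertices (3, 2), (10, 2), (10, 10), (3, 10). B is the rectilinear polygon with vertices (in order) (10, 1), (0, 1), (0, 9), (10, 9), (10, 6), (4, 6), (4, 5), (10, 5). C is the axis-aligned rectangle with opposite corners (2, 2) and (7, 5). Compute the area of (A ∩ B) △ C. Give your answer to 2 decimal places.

|A ∩ B| = 43.
|(A ∩ B) ∩ C| = 12.
|(A ∩ B) △ C| = 43 + 15 − 24 = 34.00.

34.00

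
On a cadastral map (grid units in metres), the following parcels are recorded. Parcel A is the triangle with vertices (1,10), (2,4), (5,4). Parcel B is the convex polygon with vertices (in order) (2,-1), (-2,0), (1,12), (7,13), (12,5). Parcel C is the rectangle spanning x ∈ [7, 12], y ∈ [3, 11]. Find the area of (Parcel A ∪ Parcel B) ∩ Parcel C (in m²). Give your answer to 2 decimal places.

25.42

The region (Parcel A ∪ Parcel B) ∩ Parcel C is the polygon with vertices (12,5), (8.667,3), (7,3), (7,11), (8.25,11).
By the shoelace formula its area is 25.42.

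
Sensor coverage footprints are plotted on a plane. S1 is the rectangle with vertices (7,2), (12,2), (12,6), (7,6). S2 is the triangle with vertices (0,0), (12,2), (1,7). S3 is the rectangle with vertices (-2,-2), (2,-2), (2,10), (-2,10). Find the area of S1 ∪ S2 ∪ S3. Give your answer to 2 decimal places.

By inclusion–exclusion:
Individual areas: |S1| = 20, |S2| = 41, |S3| = 48.
|S1∩S2| = 5.6818.
|S1∩S3| = 0 (no overlap).
|S2∩S3| = 9.9394.
|S1∩S2∩S3| = 0.
|S1 ∪ S2 ∪ S3| = 109 − 15.6212 + 0 = 93.38.

93.38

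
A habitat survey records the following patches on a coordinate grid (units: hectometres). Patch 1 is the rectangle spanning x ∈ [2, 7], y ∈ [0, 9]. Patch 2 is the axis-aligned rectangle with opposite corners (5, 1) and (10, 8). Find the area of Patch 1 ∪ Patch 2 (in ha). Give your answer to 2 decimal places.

By inclusion–exclusion:
Individual areas: |Patch 1| = 45, |Patch 2| = 35.
|Patch 1∩Patch 2|: x∈[5,7], y∈[1,8] → 2·7 = 14.
|Patch 1 ∪ Patch 2| = 80 − 14 = 66.00.

66.00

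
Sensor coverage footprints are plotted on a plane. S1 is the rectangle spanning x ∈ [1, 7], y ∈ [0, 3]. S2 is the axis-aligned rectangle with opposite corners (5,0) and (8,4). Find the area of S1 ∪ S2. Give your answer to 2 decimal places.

24.00

By inclusion–exclusion:
Individual areas: |S1| = 18, |S2| = 12.
|S1∩S2|: x∈[5,7], y∈[0,3] → 2·3 = 6.
|S1 ∪ S2| = 30 − 6 = 24.00.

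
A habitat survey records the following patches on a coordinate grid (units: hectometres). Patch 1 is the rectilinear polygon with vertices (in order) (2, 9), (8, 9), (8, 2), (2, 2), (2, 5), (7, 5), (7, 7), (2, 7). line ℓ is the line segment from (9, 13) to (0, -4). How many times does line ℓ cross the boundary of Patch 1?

The segment meets the boundary at (4.765,5), (3.176,2), (5.824,7), (6.882,9).

4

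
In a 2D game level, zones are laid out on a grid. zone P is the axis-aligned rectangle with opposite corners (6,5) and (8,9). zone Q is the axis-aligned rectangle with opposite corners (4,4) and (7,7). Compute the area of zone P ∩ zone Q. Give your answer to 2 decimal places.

2.00

|zone P∩zone Q|: x∈[6,7], y∈[5,7] → 1·2 = 2.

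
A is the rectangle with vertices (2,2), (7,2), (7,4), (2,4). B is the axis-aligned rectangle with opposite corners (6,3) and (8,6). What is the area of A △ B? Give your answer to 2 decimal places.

14.00

|A∩B|: x∈[6,7], y∈[3,4] → 1·1 = 1.
|A △ B| = |A| + |B| − 2·|A∩B| = 10 + 6 − 2 = 14.00.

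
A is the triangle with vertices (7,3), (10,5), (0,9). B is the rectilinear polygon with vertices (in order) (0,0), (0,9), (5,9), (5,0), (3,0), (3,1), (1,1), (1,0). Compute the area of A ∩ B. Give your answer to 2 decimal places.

The intersection is the polygon with vertices (5,7), (5,4.714), (0,9).
By the shoelace formula its area is 5.71.

5.71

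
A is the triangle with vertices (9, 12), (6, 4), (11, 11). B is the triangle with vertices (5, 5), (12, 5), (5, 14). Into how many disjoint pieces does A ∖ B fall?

A ∖ B splits into 2 disjoint pieces (area 4.9692, area 0.1696).

2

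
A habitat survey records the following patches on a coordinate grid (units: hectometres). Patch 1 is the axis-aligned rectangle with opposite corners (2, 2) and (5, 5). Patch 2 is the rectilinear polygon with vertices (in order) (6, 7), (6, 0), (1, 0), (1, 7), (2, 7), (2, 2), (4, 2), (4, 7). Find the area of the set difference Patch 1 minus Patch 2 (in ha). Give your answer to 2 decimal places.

6.00

|Patch 1| = 9, |Patch 1∩Patch 2| = 3.
|Patch 1 ∖ Patch 2| = |Patch 1| − |Patch 1∩Patch 2| = 9 − 3 = 6.00.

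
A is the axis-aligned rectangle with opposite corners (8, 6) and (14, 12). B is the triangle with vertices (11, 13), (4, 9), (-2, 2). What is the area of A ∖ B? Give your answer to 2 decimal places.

35.05

|A| = 36, |A∩B| = 0.9522.
|A ∖ B| = |A| − |A∩B| = 36 − 0.9522 = 35.05.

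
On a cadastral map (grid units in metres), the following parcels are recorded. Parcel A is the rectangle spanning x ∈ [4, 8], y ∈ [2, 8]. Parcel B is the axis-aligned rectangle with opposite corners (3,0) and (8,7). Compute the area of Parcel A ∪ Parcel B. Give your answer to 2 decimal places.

39.00

By inclusion–exclusion:
Individual areas: |Parcel A| = 24, |Parcel B| = 35.
|Parcel A∩Parcel B|: x∈[4,8], y∈[2,7] → 4·5 = 20.
|Parcel A ∪ Parcel B| = 59 − 20 = 39.00.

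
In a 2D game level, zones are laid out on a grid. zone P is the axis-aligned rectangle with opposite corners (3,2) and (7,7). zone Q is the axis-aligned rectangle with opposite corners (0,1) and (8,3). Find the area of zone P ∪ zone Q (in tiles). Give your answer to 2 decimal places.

By inclusion–exclusion:
Individual areas: |zone P| = 20, |zone Q| = 16.
|zone P∩zone Q|: x∈[3,7], y∈[2,3] → 4·1 = 4.
|zone P ∪ zone Q| = 36 − 4 = 32.00.

32.00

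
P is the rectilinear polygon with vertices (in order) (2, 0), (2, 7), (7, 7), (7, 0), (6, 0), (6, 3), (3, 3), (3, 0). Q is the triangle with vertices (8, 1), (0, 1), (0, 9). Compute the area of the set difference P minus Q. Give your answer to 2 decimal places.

|P| = 26, |P∩Q| = 11.5.
|P ∖ Q| = |P| − |P∩Q| = 26 − 11.5 = 14.50.

14.50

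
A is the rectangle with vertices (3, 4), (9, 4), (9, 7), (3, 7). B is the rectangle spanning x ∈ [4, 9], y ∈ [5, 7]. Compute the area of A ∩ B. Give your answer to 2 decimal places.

|A∩B|: x∈[4,9], y∈[5,7] → 5·2 = 10.

10.00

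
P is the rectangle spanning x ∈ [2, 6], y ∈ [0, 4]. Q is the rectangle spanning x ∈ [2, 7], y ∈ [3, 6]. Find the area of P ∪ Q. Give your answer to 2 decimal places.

By inclusion–exclusion:
Individual areas: |P| = 16, |Q| = 15.
|P∩Q|: x∈[2,6], y∈[3,4] → 4·1 = 4.
|P ∪ Q| = 31 − 4 = 27.00.

27.00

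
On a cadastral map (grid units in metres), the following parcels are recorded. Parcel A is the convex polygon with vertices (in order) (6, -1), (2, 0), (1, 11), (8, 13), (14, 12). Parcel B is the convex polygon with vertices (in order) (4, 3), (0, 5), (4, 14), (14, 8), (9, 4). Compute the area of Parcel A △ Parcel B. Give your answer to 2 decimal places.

52.44

|Parcel A| = 111.5, |Parcel B| = 84.5, |Parcel A∩Parcel B| = 71.7813.
|Parcel A △ Parcel B| = |Parcel A| + |Parcel B| − 2·|Parcel A∩Parcel B| = 111.5 + 84.5 − 143.5626 = 52.44.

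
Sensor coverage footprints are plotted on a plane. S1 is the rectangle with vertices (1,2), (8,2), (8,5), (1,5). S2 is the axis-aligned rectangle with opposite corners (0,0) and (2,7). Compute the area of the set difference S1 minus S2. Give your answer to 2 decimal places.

|S1∩S2|: x∈[1,2], y∈[2,5] → 1·3 = 3.
|S1| = 21.
|S1 ∖ S2| = |S1| − |S1∩S2| = 21 − 3 = 18.00.

18.00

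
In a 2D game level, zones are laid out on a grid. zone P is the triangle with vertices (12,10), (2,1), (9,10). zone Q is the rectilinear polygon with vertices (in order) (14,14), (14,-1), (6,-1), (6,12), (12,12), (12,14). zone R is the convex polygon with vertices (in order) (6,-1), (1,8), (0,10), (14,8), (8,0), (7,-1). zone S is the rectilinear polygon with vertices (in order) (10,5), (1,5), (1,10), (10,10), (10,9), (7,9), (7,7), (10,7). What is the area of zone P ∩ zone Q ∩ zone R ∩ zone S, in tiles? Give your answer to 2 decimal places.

The intersection is the polygon with vertices (7,7.429), (7,7), (8.667,7), (6.444,5), (6,5), (6,6.143).
By the shoelace formula its area is 2.90.

2.90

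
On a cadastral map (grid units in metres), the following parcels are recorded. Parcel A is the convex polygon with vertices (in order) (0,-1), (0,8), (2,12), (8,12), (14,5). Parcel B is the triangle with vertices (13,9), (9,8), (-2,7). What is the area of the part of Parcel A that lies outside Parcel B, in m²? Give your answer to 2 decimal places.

|Parcel A| = 115, |Parcel A∩Parcel B| = 3.1609.
|Parcel A ∖ Parcel B| = |Parcel A| − |Parcel A∩Parcel B| = 115 − 3.1609 = 111.84.

111.84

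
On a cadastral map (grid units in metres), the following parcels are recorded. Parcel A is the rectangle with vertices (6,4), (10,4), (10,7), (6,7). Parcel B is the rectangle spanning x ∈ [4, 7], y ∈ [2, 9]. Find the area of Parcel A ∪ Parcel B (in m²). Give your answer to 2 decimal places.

30.00

By inclusion–exclusion:
Individual areas: |Parcel A| = 12, |Parcel B| = 21.
|Parcel A∩Parcel B|: x∈[6,7], y∈[4,7] → 1·3 = 3.
|Parcel A ∪ Parcel B| = 33 − 3 = 30.00.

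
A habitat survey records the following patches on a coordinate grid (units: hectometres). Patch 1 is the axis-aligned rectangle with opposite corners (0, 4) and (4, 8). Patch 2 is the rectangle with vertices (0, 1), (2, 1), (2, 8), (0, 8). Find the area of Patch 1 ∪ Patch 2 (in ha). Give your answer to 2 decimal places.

By inclusion–exclusion:
Individual areas: |Patch 1| = 16, |Patch 2| = 14.
|Patch 1∩Patch 2|: x∈[0,2], y∈[4,8] → 2·4 = 8.
|Patch 1 ∪ Patch 2| = 30 − 8 = 22.00.

22.00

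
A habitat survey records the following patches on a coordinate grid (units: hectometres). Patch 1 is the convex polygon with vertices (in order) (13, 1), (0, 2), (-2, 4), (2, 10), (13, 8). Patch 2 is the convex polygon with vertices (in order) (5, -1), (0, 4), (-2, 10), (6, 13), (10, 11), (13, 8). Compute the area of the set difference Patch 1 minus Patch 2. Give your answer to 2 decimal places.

|Patch 1| = 101.5, |Patch 1∩Patch 2| = 74.9493.
|Patch 1 ∖ Patch 2| = |Patch 1| − |Patch 1∩Patch 2| = 101.5 − 74.9493 = 26.55.

26.55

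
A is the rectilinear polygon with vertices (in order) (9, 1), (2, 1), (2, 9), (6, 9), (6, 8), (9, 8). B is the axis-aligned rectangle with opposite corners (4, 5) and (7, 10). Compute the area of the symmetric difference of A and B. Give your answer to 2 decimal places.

46.00

|A| = 53, |B| = 15, |A∩B| = 11.
|A △ B| = |A| + |B| − 2·|A∩B| = 53 + 15 − 22 = 46.00.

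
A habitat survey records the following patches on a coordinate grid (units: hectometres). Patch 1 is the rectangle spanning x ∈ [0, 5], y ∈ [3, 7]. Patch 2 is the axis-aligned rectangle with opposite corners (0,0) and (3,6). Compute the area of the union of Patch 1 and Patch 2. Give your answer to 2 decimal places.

29.00

By inclusion–exclusion:
Individual areas: |Patch 1| = 20, |Patch 2| = 18.
|Patch 1∩Patch 2|: x∈[0,3], y∈[3,6] → 3·3 = 9.
|Patch 1 ∪ Patch 2| = 38 − 9 = 29.00.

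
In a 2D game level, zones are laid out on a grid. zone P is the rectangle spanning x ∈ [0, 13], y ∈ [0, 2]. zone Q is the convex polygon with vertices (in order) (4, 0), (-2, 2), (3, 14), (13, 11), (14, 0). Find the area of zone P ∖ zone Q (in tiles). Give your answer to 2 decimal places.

|zone P| = 26, |zone P∩zone Q| = 23.3333.
|zone P ∖ zone Q| = |zone P| − |zone P∩zone Q| = 26 − 23.3333 = 2.67.

2.67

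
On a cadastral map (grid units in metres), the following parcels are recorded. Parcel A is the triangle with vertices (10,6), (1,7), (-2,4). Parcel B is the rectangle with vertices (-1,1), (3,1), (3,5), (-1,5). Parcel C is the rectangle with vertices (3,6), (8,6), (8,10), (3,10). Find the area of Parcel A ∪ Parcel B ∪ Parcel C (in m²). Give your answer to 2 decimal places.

By inclusion–exclusion:
Individual areas: |Parcel A| = 15, |Parcel B| = 16, |Parcel C| = 20.
|Parcel A∩Parcel B| = 2.
|Parcel A∩Parcel C| = 2.5.
|Parcel B∩Parcel C| = 0 (no overlap).
|Parcel A∩Parcel B∩Parcel C| = 0.
|Parcel A ∪ Parcel B ∪ Parcel C| = 51 − 4.5 + 0 = 46.50.

46.50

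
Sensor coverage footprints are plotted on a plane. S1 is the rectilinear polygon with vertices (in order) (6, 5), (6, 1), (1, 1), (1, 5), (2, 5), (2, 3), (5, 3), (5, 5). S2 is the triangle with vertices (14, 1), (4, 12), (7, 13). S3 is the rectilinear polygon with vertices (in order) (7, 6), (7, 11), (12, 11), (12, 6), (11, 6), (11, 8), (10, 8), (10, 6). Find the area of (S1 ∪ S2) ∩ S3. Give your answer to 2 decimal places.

8.81

|S1 ∪ S2| = 35.5.
|(S1 ∪ S2) ∩ S3| = 8.81.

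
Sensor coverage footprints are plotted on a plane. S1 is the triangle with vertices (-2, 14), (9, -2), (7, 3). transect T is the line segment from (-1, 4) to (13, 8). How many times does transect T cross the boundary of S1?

The segment meets the boundary at (4.821,5.663), (3.91,5.403).

2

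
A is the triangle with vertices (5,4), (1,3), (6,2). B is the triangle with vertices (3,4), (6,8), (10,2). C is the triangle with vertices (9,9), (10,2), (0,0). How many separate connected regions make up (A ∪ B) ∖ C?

2

(A ∪ B) ∖ C splits into 2 disjoint pieces (area 1, area 4.9111).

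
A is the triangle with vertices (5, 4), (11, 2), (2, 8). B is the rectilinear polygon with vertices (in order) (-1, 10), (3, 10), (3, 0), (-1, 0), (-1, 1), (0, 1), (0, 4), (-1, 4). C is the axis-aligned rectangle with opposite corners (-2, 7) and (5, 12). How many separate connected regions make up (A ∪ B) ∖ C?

1

(A ∪ B) ∖ C is a single connected region.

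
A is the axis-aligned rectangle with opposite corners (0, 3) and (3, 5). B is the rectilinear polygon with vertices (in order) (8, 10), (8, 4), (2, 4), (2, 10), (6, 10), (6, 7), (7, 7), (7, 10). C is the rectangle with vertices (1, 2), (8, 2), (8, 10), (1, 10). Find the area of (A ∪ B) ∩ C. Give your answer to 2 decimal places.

36.00

|A ∪ B| = 38.
|(A ∪ B) ∩ C| = 36.00.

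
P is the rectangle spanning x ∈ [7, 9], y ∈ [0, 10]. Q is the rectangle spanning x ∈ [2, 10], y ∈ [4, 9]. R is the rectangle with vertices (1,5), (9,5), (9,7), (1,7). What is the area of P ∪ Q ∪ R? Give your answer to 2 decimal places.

52.00

By inclusion–exclusion:
Individual areas: |P| = 20, |Q| = 40, |R| = 16.
|P∩Q|: x∈[7,9], y∈[4,9] → 2·5 = 10.
|P∩R|: x∈[7,9], y∈[5,7] → 2·2 = 4.
|Q∩R|: x∈[2,9], y∈[5,7] → 7·2 = 14.
|P∩Q∩R| = 4.
|P ∪ Q ∪ R| = 76 − 28 + 4 = 52.00.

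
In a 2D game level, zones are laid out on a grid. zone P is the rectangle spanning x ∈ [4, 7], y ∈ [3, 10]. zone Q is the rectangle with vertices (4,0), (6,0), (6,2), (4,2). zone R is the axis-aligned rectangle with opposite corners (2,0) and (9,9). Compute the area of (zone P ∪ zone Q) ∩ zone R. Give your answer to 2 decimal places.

22.00

|zone P ∪ zone Q| = 25.
|(zone P ∪ zone Q) ∩ zone R| = 22.00.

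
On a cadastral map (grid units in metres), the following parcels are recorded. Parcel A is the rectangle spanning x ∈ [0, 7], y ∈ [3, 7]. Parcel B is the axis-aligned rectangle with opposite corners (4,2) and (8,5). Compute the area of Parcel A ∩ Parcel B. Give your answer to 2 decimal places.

|Parcel A∩Parcel B|: x∈[4,7], y∈[3,5] → 3·2 = 6.

6.00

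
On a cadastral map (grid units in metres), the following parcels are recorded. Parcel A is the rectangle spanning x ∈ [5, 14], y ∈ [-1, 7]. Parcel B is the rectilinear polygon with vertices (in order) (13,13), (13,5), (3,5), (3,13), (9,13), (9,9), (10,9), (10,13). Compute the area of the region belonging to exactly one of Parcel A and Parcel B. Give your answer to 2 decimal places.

116.00

|Parcel A| = 72, |Parcel B| = 76, |Parcel A∩Parcel B| = 16.
|Parcel A △ Parcel B| = |Parcel A| + |Parcel B| − 2·|Parcel A∩Parcel B| = 72 + 76 − 32 = 116.00.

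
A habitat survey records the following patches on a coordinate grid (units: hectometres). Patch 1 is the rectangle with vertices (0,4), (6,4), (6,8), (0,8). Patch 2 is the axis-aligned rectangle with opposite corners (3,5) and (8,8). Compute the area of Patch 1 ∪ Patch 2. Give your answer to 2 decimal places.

30.00

By inclusion–exclusion:
Individual areas: |Patch 1| = 24, |Patch 2| = 15.
|Patch 1∩Patch 2|: x∈[3,6], y∈[5,8] → 3·3 = 9.
|Patch 1 ∪ Patch 2| = 39 − 9 = 30.00.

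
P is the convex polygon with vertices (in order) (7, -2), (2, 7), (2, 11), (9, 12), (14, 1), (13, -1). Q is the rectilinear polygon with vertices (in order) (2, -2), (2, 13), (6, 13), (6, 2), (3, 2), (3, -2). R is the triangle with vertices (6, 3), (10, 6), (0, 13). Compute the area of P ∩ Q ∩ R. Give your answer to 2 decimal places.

The intersection is the polygon with vertices (2,11), (2.712,11.102), (6,8.8), (6,3), (2,9.667).
By the shoelace formula its area is 15.25.

15.25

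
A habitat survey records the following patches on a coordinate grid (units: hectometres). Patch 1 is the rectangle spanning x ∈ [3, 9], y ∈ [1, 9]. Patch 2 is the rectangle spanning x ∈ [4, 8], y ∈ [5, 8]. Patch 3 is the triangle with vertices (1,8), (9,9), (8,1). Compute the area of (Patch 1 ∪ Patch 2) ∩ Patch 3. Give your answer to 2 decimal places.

29.25

The region (Patch 1 ∪ Patch 2) ∩ Patch 3 is the polygon with vertices (3,8.25), (9,9), (8,1), (3,6).
By the shoelace formula its area is 29.25.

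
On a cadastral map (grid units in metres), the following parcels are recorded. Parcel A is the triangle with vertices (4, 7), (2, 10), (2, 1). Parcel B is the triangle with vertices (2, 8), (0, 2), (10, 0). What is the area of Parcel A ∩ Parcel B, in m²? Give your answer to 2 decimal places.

The intersection is the polygon with vertices (2,8), (3.75,6.25), (2.188,1.562), (2,1.6).
By the shoelace formula its area is 6.07.

6.07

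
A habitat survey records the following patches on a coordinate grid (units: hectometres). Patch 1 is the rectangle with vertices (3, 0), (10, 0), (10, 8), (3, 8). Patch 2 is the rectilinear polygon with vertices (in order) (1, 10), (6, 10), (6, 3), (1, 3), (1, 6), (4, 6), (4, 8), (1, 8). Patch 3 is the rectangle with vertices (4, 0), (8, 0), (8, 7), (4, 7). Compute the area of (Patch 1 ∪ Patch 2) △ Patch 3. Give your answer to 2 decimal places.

|Patch 1 ∪ Patch 2| = 72.
|(Patch 1 ∪ Patch 2) ∩ Patch 3| = 28.
|(Patch 1 ∪ Patch 2) △ Patch 3| = 72 + 28 − 56 = 44.00.

44.00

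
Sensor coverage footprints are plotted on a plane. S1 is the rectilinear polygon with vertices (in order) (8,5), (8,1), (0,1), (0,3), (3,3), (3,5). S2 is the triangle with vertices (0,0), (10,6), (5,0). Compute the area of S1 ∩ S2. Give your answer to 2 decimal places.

9.22

The intersection is the polygon with vertices (8,3.6), (5.833,1), (1.667,1), (8,4.8).
By the shoelace formula its area is 9.22.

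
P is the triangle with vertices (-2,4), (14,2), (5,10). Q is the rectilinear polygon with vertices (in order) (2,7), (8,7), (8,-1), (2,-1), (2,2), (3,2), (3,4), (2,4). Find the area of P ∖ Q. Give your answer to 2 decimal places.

32.31

|P| = 55, |P∩Q| = 22.6875.
|P ∖ Q| = |P| − |P∩Q| = 55 − 22.6875 = 32.31.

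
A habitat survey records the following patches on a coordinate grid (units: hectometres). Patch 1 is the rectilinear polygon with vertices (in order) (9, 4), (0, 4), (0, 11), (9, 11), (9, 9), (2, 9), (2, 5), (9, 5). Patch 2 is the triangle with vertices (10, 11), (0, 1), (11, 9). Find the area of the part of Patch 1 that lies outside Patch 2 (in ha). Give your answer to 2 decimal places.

33.19

|Patch 1| = 35, |Patch 1∩Patch 2| = 1.8125.
|Patch 1 ∖ Patch 2| = |Patch 1| − |Patch 1∩Patch 2| = 35 − 1.8125 = 33.19.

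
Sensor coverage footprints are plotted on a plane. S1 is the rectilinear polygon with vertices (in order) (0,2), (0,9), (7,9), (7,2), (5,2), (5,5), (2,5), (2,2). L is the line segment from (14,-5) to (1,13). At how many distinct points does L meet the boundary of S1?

The segment meets the boundary at (3.889,9), (7,4.692).

2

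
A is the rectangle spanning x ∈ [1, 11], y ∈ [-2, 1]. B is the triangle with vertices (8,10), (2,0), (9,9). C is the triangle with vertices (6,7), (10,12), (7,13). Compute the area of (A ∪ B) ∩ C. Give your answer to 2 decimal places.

The region (A ∪ B) ∩ C is the polygon with vertices (8,10), (8.222,9.778), (6.8,8).
By the shoelace formula its area is 0.36.

0.36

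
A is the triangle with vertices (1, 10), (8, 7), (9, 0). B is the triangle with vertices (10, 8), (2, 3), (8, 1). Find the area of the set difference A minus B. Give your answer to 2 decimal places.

|A| = 23, |A∩B| = 9.7703.
|A ∖ B| = |A| − |A∩B| = 23 − 9.7703 = 13.23.

13.23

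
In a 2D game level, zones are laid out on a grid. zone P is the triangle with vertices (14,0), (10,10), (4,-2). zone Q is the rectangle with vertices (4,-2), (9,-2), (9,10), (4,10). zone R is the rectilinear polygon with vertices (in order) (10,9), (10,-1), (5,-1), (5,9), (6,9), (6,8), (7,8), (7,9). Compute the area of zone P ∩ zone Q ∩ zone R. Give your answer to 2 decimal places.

20.00

The intersection is the polygon with vertices (9,-1), (5,-1), (5,0), (9,8).
By the shoelace formula its area is 20.00.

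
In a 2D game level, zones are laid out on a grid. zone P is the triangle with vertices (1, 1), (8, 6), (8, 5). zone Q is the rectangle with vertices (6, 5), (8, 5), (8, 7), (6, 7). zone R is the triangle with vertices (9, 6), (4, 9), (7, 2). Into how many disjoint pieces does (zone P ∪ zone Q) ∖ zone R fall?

2

(zone P ∪ zone Q) ∖ zone R splits into 2 disjoint pieces (area 0.1333, area 1.8154).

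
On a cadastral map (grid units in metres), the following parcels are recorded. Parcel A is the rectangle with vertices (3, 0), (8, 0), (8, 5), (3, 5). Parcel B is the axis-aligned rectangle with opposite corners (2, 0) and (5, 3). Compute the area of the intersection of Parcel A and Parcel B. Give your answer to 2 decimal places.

|Parcel A∩Parcel B|: x∈[3,5], y∈[0,3] → 2·3 = 6.

6.00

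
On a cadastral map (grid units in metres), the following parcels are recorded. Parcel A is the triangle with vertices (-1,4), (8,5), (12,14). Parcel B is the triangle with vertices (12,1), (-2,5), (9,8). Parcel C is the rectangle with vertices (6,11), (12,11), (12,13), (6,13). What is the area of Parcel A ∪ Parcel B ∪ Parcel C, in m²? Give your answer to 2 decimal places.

By inclusion–exclusion:
Individual areas: |Parcel A| = 38.5, |Parcel B| = 43, |Parcel C| = 12.
|Parcel A∩Parcel B| = 17.7677.
|Parcel A∩Parcel C| = 3.4222.
|Parcel B∩Parcel C| = 0.
|Parcel A∩Parcel B∩Parcel C| = 0.
|Parcel A ∪ Parcel B ∪ Parcel C| = 93.5 − 21.1899 + 0 = 72.31.

72.31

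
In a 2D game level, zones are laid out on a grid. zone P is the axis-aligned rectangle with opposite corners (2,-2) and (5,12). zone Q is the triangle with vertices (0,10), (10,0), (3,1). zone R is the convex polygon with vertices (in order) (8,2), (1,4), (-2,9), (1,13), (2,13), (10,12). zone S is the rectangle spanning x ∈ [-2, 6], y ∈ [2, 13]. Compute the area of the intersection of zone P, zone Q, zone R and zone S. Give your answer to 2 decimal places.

The intersection is the polygon with vertices (2,8), (5,5), (5,2.857), (2.105,3.684), (2,4).
By the shoelace formula its area is 9.63.

9.63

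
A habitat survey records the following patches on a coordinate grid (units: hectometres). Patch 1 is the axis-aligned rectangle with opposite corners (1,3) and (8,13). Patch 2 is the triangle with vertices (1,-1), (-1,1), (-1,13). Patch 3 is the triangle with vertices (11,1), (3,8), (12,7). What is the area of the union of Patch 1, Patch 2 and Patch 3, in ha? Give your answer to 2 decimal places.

By inclusion–exclusion:
Individual areas: |Patch 1| = 70, |Patch 2| = 12, |Patch 3| = 27.5.
|Patch 1∩Patch 2| = 0.
|Patch 1∩Patch 3| = 9.5486.
|Patch 2∩Patch 3| = 0.
|Patch 1∩Patch 2∩Patch 3| = 0.
|Patch 1 ∪ Patch 2 ∪ Patch 3| = 109.5 − 9.5486 + 0 = 99.95.

99.95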